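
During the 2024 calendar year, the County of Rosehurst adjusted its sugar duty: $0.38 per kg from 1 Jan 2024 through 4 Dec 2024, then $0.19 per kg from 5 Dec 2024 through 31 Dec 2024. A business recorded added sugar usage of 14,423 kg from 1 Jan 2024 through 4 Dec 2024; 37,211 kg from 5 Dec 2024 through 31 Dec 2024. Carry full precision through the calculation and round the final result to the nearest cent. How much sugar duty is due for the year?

1 Jan – 4 Dec 2024: 14,423 kg at $0.38/kg → $5,480.74
5 Dec – 31 Dec 2024: 37,211 kg at $0.19/kg → $7,070.09

$12,550.83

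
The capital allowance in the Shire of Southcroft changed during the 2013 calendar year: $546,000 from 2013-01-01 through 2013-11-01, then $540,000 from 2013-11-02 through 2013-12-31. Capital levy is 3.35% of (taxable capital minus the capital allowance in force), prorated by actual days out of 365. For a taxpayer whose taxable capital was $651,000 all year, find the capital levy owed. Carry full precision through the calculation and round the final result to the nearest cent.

2013-01-01 to 2013-11-01: 305 days, exemption $546,000 → ($651,000 − $546,000) × 3.35% × 305/365 = $2,939.2808
2013-11-02 to 2013-12-31: 60 days, exemption $540,000 → ($651,000 − $540,000) × 3.35% × 60/365 = $611.2603
Total = $3,550.5411

$3,550.54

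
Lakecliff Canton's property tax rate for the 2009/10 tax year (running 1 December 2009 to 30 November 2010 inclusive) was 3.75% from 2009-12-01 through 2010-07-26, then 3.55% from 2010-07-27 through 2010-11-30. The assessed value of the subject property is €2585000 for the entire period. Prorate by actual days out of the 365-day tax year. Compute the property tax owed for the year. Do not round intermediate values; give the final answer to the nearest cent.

€95138.62

2009-12-01 to 2010-07-26: 238 days at 3.75% → €2585000 × 3.75% × 238/365 = €63208.5616
2010-07-27 to 2010-11-30: 127 days at 3.55% → €2585000 × 3.55% × 127/365 = €31930.0616
Total = €95138.6233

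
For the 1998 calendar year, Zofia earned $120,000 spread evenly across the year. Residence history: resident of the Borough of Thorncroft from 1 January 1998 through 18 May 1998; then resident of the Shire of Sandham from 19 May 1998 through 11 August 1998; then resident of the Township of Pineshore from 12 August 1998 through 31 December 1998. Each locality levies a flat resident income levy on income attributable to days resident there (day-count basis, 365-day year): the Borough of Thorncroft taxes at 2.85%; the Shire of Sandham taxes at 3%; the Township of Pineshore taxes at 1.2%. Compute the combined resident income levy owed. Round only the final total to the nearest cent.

$2,691.62

The Borough of Thorncroft, 1 January – 18 May 1998: 138 days → $120,000 × 2.85% × 138/365 = $1,293.0411
The Shire of Sandham, 19 May – 11 August 1998: 85 days → $120,000 × 3% × 85/365 = $838.3562
The Township of Pineshore, 12 August – 31 December 1998: 142 days → $120,000 × 1.2% × 142/365 = $560.2192
Total = $2,691.6164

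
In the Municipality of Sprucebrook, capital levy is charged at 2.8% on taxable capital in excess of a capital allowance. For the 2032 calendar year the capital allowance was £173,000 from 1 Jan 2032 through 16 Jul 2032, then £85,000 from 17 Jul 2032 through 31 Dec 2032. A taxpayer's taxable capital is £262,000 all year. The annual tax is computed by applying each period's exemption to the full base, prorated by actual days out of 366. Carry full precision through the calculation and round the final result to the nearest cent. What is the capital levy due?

£3,623.02

1 Jan – 16 Jul 2032: 198 days, exemption £173,000 → (£262,000 − £173,000) × 2.8% × 198/366 = £1,348.1311
17 Jul – 31 Dec 2032: 168 days, exemption £85,000 → (£262,000 − £85,000) × 2.8% × 168/366 = £2,274.8852
Total = £3,623.0164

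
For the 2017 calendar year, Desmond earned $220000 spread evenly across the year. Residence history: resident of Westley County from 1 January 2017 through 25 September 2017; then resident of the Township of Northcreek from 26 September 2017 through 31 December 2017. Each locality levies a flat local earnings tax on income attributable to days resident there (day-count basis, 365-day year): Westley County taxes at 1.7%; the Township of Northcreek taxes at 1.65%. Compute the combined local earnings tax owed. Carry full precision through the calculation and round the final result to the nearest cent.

Westley County, 1 January – 25 September 2017: 268 days → $220000 × 1.7% × 268/365 = $2746.0822
The Township of Northcreek, 26 September – 31 December 2017: 97 days → $220000 × 1.65% × 97/365 = $964.6849
Total = $3710.7671

$3710.77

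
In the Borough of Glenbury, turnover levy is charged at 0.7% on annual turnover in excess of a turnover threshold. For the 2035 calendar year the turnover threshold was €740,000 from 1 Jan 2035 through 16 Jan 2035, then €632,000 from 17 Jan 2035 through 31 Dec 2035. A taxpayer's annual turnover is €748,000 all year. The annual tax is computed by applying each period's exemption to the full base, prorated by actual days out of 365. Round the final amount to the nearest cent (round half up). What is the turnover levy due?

€778.86

1 Jan – 16 Jan 2035: 16 days, exemption €740,000 → (€748,000 − €740,000) × 0.7% × 16/365 = €2.4548
17 Jan – 31 Dec 2035: 349 days, exemption €632,000 → (€748,000 − €632,000) × 0.7% × 349/365 = €776.4055
Total = €778.8603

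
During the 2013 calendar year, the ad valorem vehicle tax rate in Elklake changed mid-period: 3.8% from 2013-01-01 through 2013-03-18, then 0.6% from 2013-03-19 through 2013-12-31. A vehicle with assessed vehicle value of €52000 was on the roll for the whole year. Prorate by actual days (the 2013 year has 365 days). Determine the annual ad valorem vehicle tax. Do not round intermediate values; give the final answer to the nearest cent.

€663.04

2013-01-01 to 2013-03-18: 77 days at 3.8% → €52000 × 3.8% × 77/365 = €416.8548
2013-03-19 to 2013-12-31: 288 days at 0.6% → €52000 × 0.6% × 288/365 = €246.1808
Total = €663.0356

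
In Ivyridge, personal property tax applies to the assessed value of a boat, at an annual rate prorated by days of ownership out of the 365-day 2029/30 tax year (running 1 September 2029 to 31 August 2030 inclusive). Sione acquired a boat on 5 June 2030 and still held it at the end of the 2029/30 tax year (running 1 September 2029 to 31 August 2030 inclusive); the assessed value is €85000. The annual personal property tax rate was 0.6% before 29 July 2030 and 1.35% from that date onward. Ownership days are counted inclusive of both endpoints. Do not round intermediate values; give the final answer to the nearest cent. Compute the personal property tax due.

5 June – 28 July 2030: 54 days at 0.6% → €85000 × 0.6% × 54/365 = €75.4521
29 July – 31 August 2030: 34 days at 1.35% → €85000 × 1.35% × 34/365 = €106.8904
Total = €182.3425

€182.34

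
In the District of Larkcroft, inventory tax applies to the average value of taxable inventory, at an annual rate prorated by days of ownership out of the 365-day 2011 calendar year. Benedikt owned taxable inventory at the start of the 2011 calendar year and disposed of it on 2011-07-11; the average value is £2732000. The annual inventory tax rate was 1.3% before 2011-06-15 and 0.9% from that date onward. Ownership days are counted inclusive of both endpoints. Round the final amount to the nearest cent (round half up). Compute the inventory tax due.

£17874.02

2011-01-01 to 2011-06-14: 165 days at 1.3% → £2732000 × 1.3% × 165/365 = £16055.1781
2011-06-15 to 2011-07-11: 27 days at 0.9% → £2732000 × 0.9% × 27/365 = £1818.8384
Total = £17874.0164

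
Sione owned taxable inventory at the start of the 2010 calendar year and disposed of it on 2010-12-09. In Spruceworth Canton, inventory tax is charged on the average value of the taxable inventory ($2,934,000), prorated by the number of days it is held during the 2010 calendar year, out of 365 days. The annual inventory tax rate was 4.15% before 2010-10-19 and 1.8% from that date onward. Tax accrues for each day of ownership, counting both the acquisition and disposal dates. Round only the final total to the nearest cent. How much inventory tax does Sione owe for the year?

2010-01-01 to 2010-10-18: 291 days at 4.15% → $2,934,000 × 4.15% × 291/365 = $97,075.2082
2010-10-19 to 2010-12-09: 52 days at 1.8% → $2,934,000 × 1.8% × 52/365 = $7,523.9014
Total = $104,599.1096

$104,599.11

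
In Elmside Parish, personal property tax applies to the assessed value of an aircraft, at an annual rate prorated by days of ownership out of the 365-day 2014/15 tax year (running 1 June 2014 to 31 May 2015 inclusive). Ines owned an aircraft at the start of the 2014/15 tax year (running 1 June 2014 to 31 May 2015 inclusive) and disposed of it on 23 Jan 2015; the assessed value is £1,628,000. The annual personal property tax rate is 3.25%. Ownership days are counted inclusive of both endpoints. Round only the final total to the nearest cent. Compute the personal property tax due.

£34,355.26

Days held (1 Jun 2014 – 23 Jan 2015): 237 out of 365
Tax = £1,628,000 × 3.25% × 237/365 = £34,355.2603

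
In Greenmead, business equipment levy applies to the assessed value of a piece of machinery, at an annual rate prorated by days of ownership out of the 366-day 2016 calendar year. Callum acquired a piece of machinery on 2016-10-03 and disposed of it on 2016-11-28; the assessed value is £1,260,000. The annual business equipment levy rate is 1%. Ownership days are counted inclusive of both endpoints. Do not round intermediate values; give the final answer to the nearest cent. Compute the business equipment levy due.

Days held (2016-10-03 to 2016-11-28): 57 out of 366
Tax = £1,260,000 × 1% × 57/366 = £1,962.2951

£1,962.30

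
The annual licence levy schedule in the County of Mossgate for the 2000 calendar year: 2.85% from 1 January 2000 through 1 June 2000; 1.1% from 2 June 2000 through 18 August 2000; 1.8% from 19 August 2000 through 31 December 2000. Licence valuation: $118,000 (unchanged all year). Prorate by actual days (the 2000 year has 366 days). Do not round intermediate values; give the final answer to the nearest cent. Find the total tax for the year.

1 January – 1 June 2000: 153 days at 2.85% → $118,000 × 2.85% × 153/366 = $1,405.8443
2 June – 18 August 2000: 78 days at 1.1% → $118,000 × 1.1% × 78/366 = $276.6230
19 August – 31 December 2000: 135 days at 1.8% → $118,000 × 1.8% × 135/366 = $783.4426
Total = $2,465.9098

$2,465.91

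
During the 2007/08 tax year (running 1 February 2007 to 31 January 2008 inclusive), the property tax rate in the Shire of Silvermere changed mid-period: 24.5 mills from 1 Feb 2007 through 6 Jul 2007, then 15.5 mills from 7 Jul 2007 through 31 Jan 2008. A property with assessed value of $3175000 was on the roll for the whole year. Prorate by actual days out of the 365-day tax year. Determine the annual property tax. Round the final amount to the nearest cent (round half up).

$61425.38

1 Feb – 6 Jul 2007: 156 days at 24.5 mills → $3175000 × 2.45% × 156/365 = $33246.1644
7 Jul 2007 – 31 Jan 2008: 209 days at 15.5 mills → $3175000 × 1.55% × 209/365 = $28179.2123
Total = $61425.3767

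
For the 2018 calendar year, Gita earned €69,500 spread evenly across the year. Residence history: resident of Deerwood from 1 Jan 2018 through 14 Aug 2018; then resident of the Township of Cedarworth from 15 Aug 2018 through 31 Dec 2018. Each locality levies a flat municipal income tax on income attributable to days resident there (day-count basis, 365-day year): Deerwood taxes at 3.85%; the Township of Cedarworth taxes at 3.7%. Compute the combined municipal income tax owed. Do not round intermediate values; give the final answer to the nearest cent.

€2,636.05

Deerwood, 1 Jan – 14 Aug 2018: 226 days → €69,500 × 3.85% × 226/365 = €1,656.7658
The Township of Cedarworth, 15 Aug – 31 Dec 2018: 139 days → €69,500 × 3.7% × 139/365 = €979.2836
Total = €2,636.0493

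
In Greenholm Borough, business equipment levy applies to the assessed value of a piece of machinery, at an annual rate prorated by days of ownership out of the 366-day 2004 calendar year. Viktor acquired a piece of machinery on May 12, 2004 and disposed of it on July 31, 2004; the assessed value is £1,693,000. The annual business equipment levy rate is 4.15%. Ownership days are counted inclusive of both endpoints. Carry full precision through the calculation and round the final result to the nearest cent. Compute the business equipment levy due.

£15,549.23

Days held (May 12 – July 31, 2004): 81 out of 366
Tax = £1,693,000 × 4.15% × 81/366 = £15,549.2336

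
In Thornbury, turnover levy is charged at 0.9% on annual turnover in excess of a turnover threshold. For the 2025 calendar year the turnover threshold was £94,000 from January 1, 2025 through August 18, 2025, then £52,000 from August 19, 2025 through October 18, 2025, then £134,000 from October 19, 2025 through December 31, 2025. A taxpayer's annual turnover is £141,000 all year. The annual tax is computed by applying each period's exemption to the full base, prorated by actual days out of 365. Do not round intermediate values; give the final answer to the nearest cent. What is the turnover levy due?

January 1 – August 18, 2025: 230 days, exemption £94,000 → (£141,000 − £94,000) × 0.9% × 230/365 = £266.5479
August 19 – October 18, 2025: 61 days, exemption £52,000 → (£141,000 − £52,000) × 0.9% × 61/365 = £133.8658
October 19 – December 31, 2025: 74 days, exemption £134,000 → (£141,000 − £134,000) × 0.9% × 74/365 = £12.7726
Total = £413.1863

£413.19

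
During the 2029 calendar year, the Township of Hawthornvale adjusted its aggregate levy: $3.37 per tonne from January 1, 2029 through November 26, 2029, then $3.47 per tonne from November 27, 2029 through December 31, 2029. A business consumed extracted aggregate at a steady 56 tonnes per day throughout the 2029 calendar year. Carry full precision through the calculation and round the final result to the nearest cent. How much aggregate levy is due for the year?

January 1 – November 26, 2029: 330 days × 56 tonnes/day = 18,480 tonnes at $3.37/tonne → $62,277.60
November 27 – December 31, 2029: 35 days × 56 tonnes/day = 1,960 tonnes at $3.47/tonne → $6,801.20

$69,078.80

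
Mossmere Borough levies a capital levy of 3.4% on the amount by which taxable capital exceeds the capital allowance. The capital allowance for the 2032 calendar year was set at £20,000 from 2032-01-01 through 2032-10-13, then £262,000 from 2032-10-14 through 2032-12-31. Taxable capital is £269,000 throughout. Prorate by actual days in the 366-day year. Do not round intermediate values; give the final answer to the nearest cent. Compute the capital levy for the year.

2032-01-01 to 2032-10-13: 287 days, exemption £20,000 → (£269,000 − £20,000) × 3.4% × 287/366 = £6,638.6393
2032-10-14 to 2032-12-31: 79 days, exemption £262,000 → (£269,000 − £262,000) × 3.4% × 79/366 = £51.3716
Total = £6,690.0109

£6,690.01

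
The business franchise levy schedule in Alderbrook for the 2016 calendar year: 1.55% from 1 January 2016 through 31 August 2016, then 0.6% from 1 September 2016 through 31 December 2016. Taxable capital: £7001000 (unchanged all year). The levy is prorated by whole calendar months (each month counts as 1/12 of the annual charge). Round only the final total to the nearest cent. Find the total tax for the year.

£86345.67

1 January – 31 August 2016: 8 months at 1.55% → £7001000 × 1.55% × 8/12 = £72343.6667
1 September – 31 December 2016: 4 months at 0.6% → £7001000 × 0.6% × 4/12 = £14002.0000
Total = £86345.6667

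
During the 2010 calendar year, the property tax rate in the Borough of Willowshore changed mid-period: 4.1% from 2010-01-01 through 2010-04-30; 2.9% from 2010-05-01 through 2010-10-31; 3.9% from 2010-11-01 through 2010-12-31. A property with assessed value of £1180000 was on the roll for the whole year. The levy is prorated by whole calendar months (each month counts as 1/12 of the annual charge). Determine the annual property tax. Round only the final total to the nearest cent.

2010-01-01 to 2010-04-30: 4 months at 4.1% → £1180000 × 4.1% × 4/12 = £16126.6667
2010-05-01 to 2010-10-31: 6 months at 2.9% → £1180000 × 2.9% × 6/12 = £17110.0000
2010-11-01 to 2010-12-31: 2 months at 3.9% → £1180000 × 3.9% × 2/12 = £7670.0000
Total = £40906.6667

£40906.67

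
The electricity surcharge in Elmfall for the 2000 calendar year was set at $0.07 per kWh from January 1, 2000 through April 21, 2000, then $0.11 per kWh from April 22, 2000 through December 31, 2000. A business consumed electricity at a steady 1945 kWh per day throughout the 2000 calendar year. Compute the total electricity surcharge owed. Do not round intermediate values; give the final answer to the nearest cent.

$69,592.10

January 1 – April 21, 2000: 112 days × 1945 kWh/day = 217,840 kWh at $0.07/kWh → $15,248.80
April 22 – December 31, 2000: 254 days × 1945 kWh/day = 494,030 kWh at $0.11/kWh → $54,343.30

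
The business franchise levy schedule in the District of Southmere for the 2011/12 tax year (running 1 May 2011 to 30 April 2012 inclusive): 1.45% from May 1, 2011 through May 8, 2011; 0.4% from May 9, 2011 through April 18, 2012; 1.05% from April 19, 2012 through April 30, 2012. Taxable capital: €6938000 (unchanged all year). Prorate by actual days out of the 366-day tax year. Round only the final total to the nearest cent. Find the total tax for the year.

€30822.92

May 1 – May 8, 2011: 8 days at 1.45% → €6938000 × 1.45% × 8/366 = €2198.9290
May 9, 2011 – April 18, 2012: 346 days at 0.4% → €6938000 × 0.4% × 346/366 = €26235.4973
April 19 – April 30, 2012: 12 days at 1.05% → €6938000 × 1.05% × 12/366 = €2388.4918
Total = €30822.9180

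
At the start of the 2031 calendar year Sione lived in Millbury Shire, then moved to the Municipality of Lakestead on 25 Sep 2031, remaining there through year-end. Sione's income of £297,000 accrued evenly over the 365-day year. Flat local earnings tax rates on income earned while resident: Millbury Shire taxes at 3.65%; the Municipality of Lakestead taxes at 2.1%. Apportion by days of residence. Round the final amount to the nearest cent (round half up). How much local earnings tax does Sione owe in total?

£9,604.49

Millbury Shire, 1 Jan – 24 Sep 2031: 267 days → £297,000 × 3.65% × 267/365 = £7,929.9000
The Municipality of Lakestead, 25 Sep – 31 Dec 2031: 98 days → £297,000 × 2.1% × 98/365 = £1,674.5918
Total = £9,604.4918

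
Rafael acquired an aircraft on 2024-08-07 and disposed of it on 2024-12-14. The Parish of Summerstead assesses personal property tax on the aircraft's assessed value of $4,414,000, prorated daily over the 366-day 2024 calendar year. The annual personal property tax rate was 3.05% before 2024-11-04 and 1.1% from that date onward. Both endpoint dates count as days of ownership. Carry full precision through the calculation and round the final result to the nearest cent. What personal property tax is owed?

$38,176.28

2024-08-07 to 2024-11-03: 89 days at 3.05% → $4,414,000 × 3.05% × 89/366 = $32,737.1667
2024-11-04 to 2024-12-14: 41 days at 1.1% → $4,414,000 × 1.1% × 41/366 = $5,439.1093
Total = $38,176.2760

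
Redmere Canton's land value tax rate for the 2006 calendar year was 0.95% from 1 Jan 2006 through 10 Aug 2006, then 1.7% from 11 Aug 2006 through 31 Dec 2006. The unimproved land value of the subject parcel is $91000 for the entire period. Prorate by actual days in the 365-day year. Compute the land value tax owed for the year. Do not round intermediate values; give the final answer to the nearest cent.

1 Jan – 10 Aug 2006: 222 days at 0.95% → $91000 × 0.95% × 222/365 = $525.8055
11 Aug – 31 Dec 2006: 143 days at 1.7% → $91000 × 1.7% × 143/365 = $606.0849
Total = $1131.8904

$1131.89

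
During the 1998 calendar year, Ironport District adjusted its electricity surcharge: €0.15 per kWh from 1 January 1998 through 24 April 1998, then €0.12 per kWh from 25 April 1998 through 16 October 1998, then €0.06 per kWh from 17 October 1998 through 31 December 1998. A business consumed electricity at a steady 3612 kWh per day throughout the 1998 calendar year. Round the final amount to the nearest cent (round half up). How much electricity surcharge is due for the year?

1 January – 24 April 1998: 114 days × 3612 kWh/day = 411,768 kWh at €0.15/kWh → €61,765.20
25 April – 16 October 1998: 175 days × 3612 kWh/day = 632,100 kWh at €0.12/kWh → €75,852.00
17 October – 31 December 1998: 76 days × 3612 kWh/day = 274,512 kWh at €0.06/kWh → €16,470.72

€154,087.92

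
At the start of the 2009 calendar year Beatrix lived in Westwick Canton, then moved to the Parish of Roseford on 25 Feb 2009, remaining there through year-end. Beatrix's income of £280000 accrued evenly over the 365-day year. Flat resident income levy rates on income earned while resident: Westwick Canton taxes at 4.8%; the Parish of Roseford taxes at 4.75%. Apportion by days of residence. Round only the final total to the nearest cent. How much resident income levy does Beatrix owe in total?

Westwick Canton, 1 Jan – 24 Feb 2009: 55 days → £280000 × 4.8% × 55/365 = £2025.2055
The Parish of Roseford, 25 Feb – 31 Dec 2009: 310 days → £280000 × 4.75% × 310/365 = £11295.8904
Total = £13321.0959

£13321.10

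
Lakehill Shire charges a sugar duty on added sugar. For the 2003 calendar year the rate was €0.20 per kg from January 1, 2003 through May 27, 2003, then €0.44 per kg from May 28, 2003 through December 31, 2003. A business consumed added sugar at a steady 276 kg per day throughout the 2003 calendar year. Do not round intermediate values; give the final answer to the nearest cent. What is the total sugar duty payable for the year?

January 1 – May 27, 2003: 147 days × 276 kg/day = 40,572 kg at €0.20/kg → €8,114.40
May 28 – December 31, 2003: 218 days × 276 kg/day = 60,168 kg at €0.44/kg → €26,473.92

€34,588.32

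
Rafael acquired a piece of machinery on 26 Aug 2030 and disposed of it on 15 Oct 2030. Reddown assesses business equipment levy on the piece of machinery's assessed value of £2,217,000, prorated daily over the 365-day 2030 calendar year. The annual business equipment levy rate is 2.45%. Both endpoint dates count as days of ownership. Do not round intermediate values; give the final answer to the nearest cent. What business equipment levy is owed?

Days held (26 Aug – 15 Oct 2030): 51 out of 365
Tax = £2,217,000 × 2.45% × 51/365 = £7,589.4288

£7,589.43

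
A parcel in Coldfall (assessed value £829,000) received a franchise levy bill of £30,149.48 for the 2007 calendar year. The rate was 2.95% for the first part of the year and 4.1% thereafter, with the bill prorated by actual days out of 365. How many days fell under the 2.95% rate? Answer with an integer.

Let d = days at the first rate; then 365 − d days at the second rate.
£829,000 × [2.95%·d + 4.1%·(365−d)] / 365 = £30,149.48
Solving gives d = 147, so the new rate took effect on 28 May 2007.

147 days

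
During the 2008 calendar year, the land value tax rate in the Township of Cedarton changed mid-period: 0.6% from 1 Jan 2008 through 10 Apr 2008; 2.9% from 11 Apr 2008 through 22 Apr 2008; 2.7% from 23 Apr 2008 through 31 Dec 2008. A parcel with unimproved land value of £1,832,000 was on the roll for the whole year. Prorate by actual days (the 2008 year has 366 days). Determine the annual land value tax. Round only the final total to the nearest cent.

1 Jan – 10 Apr 2008: 101 days at 0.6% → £1,832,000 × 0.6% × 101/366 = £3,033.3115
11 Apr – 22 Apr 2008: 12 days at 2.9% → £1,832,000 × 2.9% × 12/366 = £1,741.9016
23 Apr – 31 Dec 2008: 253 days at 2.7% → £1,832,000 × 2.7% × 253/366 = £34,192.3279
Total = £38,967.5410

£38,967.54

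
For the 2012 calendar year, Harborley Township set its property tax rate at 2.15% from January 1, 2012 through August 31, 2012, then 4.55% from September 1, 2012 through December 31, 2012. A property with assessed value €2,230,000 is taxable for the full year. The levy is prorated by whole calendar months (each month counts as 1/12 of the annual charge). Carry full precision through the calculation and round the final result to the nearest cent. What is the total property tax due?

€65,785.00

January 1 – August 31, 2012: 8 months at 2.15% → €2,230,000 × 2.15% × 8/12 = €31,963.3333
September 1 – December 31, 2012: 4 months at 4.55% → €2,230,000 × 4.55% × 4/12 = €33,821.6667
Total = €65,785.0000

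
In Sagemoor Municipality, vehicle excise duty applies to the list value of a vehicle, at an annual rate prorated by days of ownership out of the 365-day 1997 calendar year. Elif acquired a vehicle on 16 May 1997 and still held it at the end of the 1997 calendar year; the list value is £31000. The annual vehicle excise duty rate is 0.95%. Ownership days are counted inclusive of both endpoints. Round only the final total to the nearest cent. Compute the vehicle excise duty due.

£185.58

Days held (16 May – 31 December 1997): 230 out of 365
Tax = £31000 × 0.95% × 230/365 = £185.5753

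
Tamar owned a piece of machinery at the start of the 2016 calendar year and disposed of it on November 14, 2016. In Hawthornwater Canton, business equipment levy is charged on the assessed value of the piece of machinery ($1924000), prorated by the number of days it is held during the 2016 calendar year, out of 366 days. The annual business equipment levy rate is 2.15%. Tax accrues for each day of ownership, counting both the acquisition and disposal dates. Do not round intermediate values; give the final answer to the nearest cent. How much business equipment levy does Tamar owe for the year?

Days held (January 1 – November 14, 2016): 319 out of 366
Tax = $1924000 × 2.15% × 319/366 = $36053.9727

$36053.97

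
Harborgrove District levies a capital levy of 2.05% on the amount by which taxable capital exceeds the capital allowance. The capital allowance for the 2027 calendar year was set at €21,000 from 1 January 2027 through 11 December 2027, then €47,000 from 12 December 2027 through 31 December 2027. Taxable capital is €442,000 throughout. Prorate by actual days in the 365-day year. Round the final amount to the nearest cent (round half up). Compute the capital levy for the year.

€8,601.29

1 January – 11 December 2027: 345 days, exemption €21,000 → (€442,000 − €21,000) × 2.05% × 345/365 = €8,157.5959
12 December – 31 December 2027: 20 days, exemption €47,000 → (€442,000 − €47,000) × 2.05% × 20/365 = €443.6986
Total = €8,601.2945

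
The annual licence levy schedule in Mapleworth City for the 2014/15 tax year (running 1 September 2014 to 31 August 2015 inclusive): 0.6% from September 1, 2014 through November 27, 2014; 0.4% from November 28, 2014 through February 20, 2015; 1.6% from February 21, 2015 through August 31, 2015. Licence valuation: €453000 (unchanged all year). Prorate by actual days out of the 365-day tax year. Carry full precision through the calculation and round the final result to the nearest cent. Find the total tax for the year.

€4889.92

September 1 – November 27, 2014: 88 days at 0.6% → €453000 × 0.6% × 88/365 = €655.2986
November 28, 2014 – February 20, 2015: 85 days at 0.4% → €453000 × 0.4% × 85/365 = €421.9726
February 21 – August 31, 2015: 192 days at 1.6% → €453000 × 1.6% × 192/365 = €3812.6466
Total = €4889.9178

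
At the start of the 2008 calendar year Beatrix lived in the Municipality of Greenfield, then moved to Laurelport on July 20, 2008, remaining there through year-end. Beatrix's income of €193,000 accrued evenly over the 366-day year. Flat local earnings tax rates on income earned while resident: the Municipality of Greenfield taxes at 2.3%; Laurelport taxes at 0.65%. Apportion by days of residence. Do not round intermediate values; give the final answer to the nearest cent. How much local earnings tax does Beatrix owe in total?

€3,003.36

The Municipality of Greenfield, January 1 – July 19, 2008: 201 days → €193,000 × 2.3% × 201/366 = €2,437.8115
Laurelport, July 20 – December 31, 2008: 165 days → €193,000 × 0.65% × 165/366 = €565.5533
Total = €3,003.3648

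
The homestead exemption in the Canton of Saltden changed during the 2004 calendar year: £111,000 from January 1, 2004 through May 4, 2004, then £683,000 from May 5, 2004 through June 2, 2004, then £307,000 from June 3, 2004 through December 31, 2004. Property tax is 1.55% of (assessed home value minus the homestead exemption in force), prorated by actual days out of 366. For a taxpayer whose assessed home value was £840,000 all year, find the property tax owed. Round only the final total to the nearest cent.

£8,837.29

January 1 – May 4, 2004: 125 days, exemption £111,000 → (£840,000 − £111,000) × 1.55% × 125/366 = £3,859.1189
May 5 – June 2, 2004: 29 days, exemption £683,000 → (£840,000 − £683,000) × 1.55% × 29/366 = £192.8183
June 3 – December 31, 2004: 212 days, exemption £307,000 → (£840,000 − £307,000) × 1.55% × 212/366 = £4,785.3497
Total = £8,837.2869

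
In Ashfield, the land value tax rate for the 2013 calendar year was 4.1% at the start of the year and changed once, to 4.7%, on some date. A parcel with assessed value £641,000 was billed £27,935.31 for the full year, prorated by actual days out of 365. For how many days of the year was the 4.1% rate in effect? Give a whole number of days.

Let d = days at the first rate; then 365 − d days at the second rate.
£641,000 × [4.1%·d + 4.7%·(365−d)] / 365 = £27,935.31
Solving gives d = 208, so the new rate took effect on 28 Jul 2013.

208 days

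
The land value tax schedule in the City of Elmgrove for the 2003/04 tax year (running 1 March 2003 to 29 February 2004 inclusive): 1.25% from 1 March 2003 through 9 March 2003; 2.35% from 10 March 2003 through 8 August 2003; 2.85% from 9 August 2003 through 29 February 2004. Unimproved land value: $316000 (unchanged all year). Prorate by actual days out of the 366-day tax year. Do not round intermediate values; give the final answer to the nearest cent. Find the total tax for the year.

$8225.50

1 March – 9 March 2003: 9 days at 1.25% → $316000 × 1.25% × 9/366 = $97.1311
10 March – 8 August 2003: 152 days at 2.35% → $316000 × 2.35% × 152/366 = $3084.0219
9 August 2003 – 29 February 2004: 205 days at 2.85% → $316000 × 2.85% × 205/366 = $5044.3443
Total = $8225.4973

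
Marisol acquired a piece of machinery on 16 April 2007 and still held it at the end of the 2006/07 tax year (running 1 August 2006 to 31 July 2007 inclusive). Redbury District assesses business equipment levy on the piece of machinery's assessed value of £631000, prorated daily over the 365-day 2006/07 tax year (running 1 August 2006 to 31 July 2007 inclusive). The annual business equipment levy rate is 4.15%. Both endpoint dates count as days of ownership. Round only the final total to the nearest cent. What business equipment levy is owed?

£7676.59

Days held (16 April – 31 July 2007): 107 out of 365
Tax = £631000 × 4.15% × 107/365 = £7676.5904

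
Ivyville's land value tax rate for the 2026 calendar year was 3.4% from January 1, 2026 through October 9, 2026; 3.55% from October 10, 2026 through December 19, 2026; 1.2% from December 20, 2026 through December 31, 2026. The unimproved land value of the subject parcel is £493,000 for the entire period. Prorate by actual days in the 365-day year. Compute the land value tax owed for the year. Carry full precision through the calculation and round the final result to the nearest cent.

£16,549.27

January 1 – October 9, 2026: 282 days at 3.4% → £493,000 × 3.4% × 282/365 = £12,950.3671
October 10 – December 19, 2026: 71 days at 3.55% → £493,000 × 3.55% × 71/365 = £3,404.4014
December 20 – December 31, 2026: 12 days at 1.2% → £493,000 × 1.2% × 12/365 = £194.4986
Total = £16,549.2671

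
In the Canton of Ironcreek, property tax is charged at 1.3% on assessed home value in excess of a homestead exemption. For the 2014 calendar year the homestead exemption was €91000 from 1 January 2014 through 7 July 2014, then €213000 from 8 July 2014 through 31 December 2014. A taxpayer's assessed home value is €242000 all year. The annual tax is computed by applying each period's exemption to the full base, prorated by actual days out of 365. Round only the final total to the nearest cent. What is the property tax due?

1 January – 7 July 2014: 188 days, exemption €91000 → (€242000 − €91000) × 1.3% × 188/365 = €1011.0795
8 July – 31 December 2014: 177 days, exemption €213000 → (€242000 − €213000) × 1.3% × 177/365 = €182.8192
Total = €1193.8986

€1193.90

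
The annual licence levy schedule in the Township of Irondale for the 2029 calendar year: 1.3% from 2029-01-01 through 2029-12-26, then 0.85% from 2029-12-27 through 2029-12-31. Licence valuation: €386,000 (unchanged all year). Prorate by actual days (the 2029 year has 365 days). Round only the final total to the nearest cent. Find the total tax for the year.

€4,994.21

2029-01-01 to 2029-12-26: 360 days at 1.3% → €386,000 × 1.3% × 360/365 = €4,949.2603
2029-12-27 to 2029-12-31: 5 days at 0.85% → €386,000 × 0.85% × 5/365 = €44.9452
Total = €4,994.2055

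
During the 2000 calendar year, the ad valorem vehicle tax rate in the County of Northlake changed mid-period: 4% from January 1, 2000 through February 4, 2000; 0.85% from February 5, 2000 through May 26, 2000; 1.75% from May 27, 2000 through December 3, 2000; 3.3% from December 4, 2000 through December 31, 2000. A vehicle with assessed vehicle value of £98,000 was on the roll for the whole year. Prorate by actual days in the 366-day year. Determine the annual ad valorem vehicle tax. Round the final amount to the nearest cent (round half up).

£1,772.17

January 1 – February 4, 2000: 35 days at 4% → £98,000 × 4% × 35/366 = £374.8634
February 5 – May 26, 2000: 112 days at 0.85% → £98,000 × 0.85% × 112/366 = £254.9071
May 27 – December 3, 2000: 191 days at 1.75% → £98,000 × 1.75% × 191/366 = £894.9863
December 4 – December 31, 2000: 28 days at 3.3% → £98,000 × 3.3% × 28/366 = £247.4098
Total = £1,772.1667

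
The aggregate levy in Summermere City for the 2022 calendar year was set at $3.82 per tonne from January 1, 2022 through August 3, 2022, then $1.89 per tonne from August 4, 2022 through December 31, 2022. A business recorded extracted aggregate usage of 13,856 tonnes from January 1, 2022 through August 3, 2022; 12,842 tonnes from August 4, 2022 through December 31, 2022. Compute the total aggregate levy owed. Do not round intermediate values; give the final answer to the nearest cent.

$77201.30

January 1 – August 3, 2022: 13,856 tonnes at $3.82/tonne → $52929.92
August 4 – December 31, 2022: 12,842 tonnes at $1.89/tonne → $24271.38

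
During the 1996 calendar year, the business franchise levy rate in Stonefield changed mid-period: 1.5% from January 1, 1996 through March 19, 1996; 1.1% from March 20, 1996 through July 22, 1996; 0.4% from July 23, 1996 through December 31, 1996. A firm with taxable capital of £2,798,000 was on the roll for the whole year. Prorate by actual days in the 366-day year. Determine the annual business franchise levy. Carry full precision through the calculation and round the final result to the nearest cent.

January 1 – March 19, 1996: 79 days at 1.5% → £2,798,000 × 1.5% × 79/366 = £9,059.0984
March 20 – July 22, 1996: 125 days at 1.1% → £2,798,000 × 1.1% × 125/366 = £10,511.6120
July 23 – December 31, 1996: 162 days at 0.4% → £2,798,000 × 0.4% × 162/366 = £4,953.8361
Total = £24,524.5464

£24,524.55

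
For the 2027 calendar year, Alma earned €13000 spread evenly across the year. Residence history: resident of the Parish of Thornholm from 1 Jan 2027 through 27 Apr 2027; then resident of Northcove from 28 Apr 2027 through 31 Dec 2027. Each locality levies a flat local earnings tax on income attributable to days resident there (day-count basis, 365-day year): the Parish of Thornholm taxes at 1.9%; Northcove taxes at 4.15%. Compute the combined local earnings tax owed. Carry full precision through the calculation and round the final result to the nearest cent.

€445.74

The Parish of Thornholm, 1 Jan – 27 Apr 2027: 117 days → €13000 × 1.9% × 117/365 = €79.1753
Northcove, 28 Apr – 31 Dec 2027: 248 days → €13000 × 4.15% × 248/365 = €366.5644
Total = €445.7397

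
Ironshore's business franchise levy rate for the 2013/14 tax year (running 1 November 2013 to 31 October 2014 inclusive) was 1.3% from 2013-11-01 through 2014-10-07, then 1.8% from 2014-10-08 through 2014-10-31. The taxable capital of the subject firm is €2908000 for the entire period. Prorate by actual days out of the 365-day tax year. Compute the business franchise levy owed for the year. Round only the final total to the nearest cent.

2013-11-01 to 2014-10-07: 341 days at 1.3% → €2908000 × 1.3% × 341/365 = €35318.2575
2014-10-08 to 2014-10-31: 24 days at 1.8% → €2908000 × 1.8% × 24/365 = €3441.7973
Total = €38760.0548

€38760.05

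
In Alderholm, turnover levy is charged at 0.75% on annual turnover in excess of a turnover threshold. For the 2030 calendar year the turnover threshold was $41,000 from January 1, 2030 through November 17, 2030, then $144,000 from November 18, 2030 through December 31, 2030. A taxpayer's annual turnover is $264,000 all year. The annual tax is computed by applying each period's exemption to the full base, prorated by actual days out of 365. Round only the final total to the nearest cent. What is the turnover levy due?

$1,579.38

January 1 – November 17, 2030: 321 days, exemption $41,000 → ($264,000 − $41,000) × 0.75% × 321/365 = $1,470.8836
November 18 – December 31, 2030: 44 days, exemption $144,000 → ($264,000 − $144,000) × 0.75% × 44/365 = $108.4932
Total = $1,579.3767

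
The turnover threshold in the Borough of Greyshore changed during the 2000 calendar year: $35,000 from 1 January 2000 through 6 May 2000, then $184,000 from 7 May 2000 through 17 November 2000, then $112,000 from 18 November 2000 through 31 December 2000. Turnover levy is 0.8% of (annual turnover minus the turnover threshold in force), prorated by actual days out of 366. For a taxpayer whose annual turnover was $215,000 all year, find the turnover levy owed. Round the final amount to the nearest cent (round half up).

1 January – 6 May 2000: 127 days, exemption $35,000 → ($215,000 − $35,000) × 0.8% × 127/366 = $499.6721
7 May – 17 November 2000: 195 days, exemption $184,000 → ($215,000 − $184,000) × 0.8% × 195/366 = $132.1311
18 November – 31 December 2000: 44 days, exemption $112,000 → ($215,000 − $112,000) × 0.8% × 44/366 = $99.0601
Total = $730.8634

$730.86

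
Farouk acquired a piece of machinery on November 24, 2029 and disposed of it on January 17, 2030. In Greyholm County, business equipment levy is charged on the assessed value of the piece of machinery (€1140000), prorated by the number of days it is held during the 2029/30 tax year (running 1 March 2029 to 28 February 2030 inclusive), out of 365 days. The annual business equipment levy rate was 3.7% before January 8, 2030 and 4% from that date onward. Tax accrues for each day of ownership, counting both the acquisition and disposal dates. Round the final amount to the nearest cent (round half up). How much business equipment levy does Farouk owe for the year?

€6449.59

November 24, 2029 – January 7, 2030: 45 days at 3.7% → €1140000 × 3.7% × 45/365 = €5200.2740
January 8 – January 17, 2030: 10 days at 4% → €1140000 × 4% × 10/365 = €1249.3151
Total = €6449.5890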